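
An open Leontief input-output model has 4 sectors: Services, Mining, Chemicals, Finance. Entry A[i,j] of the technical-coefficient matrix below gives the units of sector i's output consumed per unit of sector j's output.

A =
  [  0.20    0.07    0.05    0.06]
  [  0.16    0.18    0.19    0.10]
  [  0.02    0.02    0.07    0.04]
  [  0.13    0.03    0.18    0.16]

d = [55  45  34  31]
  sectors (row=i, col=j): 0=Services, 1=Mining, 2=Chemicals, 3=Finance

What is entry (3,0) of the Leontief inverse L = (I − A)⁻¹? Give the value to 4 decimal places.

L[3,0] = 0.2200

Form M = I − A:
  [  0.80   -0.07   -0.05   -0.06]
  [ -0.16    0.82   -0.19   -0.10]
  [ -0.02   -0.02    0.93   -0.04]
  [ -0.13   -0.03   -0.18    0.84]
Leontief inverse L = M⁻¹:
  [  1.2946    0.1174    0.1153    0.1119]
  [  0.2895    1.2585    0.3085    0.1852]
  [  0.0435    0.0326    1.0957    0.0592]
  [  0.2200    0.0701    0.2637    1.2271]
Total output x = L · d:
  x_0 = 1.2946·55 + 0.1174·45 + 0.1153·34 + 0.1119·31 = 83.8728
  x_1 = 0.2895·55 + 1.2585·45 + 0.3085·34 + 0.1852·31 = 88.7880
  x_2 = 0.0435·55 + 0.0326·45 + 1.0957·34 + 0.0592·31 = 42.9501
  x_3 = 0.2200·55 + 0.0701·45 + 0.2637·34 + 1.2271·31 = 62.2597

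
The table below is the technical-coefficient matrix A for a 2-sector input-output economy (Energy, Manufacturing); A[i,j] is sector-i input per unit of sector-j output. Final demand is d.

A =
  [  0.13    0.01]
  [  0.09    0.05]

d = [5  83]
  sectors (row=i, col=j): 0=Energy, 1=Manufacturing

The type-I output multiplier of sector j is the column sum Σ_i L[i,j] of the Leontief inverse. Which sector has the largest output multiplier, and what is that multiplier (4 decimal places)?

Energy (1.2597)

Form M = I − A:
  [  0.87   -0.01]
  [ -0.09    0.95]
Leontief inverse L = M⁻¹:
  [  1.1507    0.0121]
  [  0.1090    1.0538]
Total output x = L · d:
  x_0 = 1.1507·5 + 0.0121·83 = 6.7587
  x_1 = 0.1090·5 + 1.0538·83 = 88.0087
Output multipliers (column sums of L):
  Energy: 1.2597
  Manufacturing: 1.0659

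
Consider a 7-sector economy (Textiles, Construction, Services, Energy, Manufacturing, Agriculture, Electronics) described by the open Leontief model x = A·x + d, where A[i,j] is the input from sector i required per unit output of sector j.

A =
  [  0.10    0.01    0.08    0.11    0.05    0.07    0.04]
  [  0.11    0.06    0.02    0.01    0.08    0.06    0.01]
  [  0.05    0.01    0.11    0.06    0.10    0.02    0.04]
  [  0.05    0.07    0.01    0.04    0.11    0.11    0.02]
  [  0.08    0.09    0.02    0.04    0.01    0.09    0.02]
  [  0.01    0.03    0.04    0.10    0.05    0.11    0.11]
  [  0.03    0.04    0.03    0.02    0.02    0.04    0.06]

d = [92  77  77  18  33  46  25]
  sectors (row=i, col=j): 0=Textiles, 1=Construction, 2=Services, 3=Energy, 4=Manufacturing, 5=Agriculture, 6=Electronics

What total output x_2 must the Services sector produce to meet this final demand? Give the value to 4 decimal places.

Form M = I − A:
  [  0.90   -0.01   -0.08   -0.11   -0.05   -0.07   -0.04]
  [ -0.11    0.94   -0.02   -0.01   -0.08   -0.06   -0.01]
  [ -0.05   -0.01    0.89   -0.06   -0.10   -0.02   -0.04]
  [ -0.05   -0.07   -0.01    0.96   -0.11   -0.11   -0.02]
  [ -0.08   -0.09   -0.02   -0.04    0.99   -0.09   -0.02]
  [ -0.01   -0.03   -0.04   -0.10   -0.05    0.89   -0.11]
  [ -0.03   -0.04   -0.03   -0.02   -0.02   -0.04    0.94]
Leontief inverse L = M⁻¹:
  [  1.1441    0.0418    0.1160    0.1578    0.0984    0.1282    0.0745]
  [  0.1501    1.0850    0.0468    0.0477    0.1113    0.1048    0.0356]
  [  0.0886    0.0382    1.1417    0.0957    0.1381    0.0639    0.0652]
  [  0.0911    0.1032    0.0351    1.0798    0.1459    0.1654    0.0519]
  [  0.1167    0.1139    0.0451    0.0760    1.0460    0.1352    0.0478]
  [  0.0451    0.0637    0.0664    0.1383    0.0913    1.1659    0.1467]
  [  0.0521    0.0561    0.0467    0.0406    0.0415    0.0666    1.0782]
Total output x = L · d:
  x_0 = 1.1441·92 + 0.0418·77 + 0.1160·77 + 0.1578·18 + 0.0984·33 + 0.1282·46 + 0.0745·25 = 131.2615
  x_1 = 0.1501·92 + 1.0850·77 + 0.0468·77 + 0.0477·18 + 0.1113·33 + 0.1048·46 + 0.0356·25 = 111.1985
  x_2 = 0.0886·92 + 0.0382·77 + 1.1417·77 + 0.0957·18 + 0.1381·33 + 0.0639·46 + 0.0652·25 = 109.8500
  x_3 = 0.0911·92 + 0.1032·77 + 0.0351·77 + 1.0798·18 + 0.1459·33 + 0.1654·46 + 0.0519·25 = 52.1871
  x_4 = 0.1167·92 + 0.1139·77 + 0.0451·77 + 0.0760·18 + 1.0460·33 + 0.1352·46 + 0.0478·25 = 66.2799
  x_5 = 0.0451·92 + 0.0637·77 + 0.0664·77 + 0.1383·18 + 0.0913·33 + 1.1659·46 + 0.1467·25 = 76.9723
  x_6 = 0.0521·92 + 0.0561·77 + 0.0467·77 + 0.0406·18 + 0.0415·33 + 0.0666·46 + 1.0782·25 = 44.8186

109.8500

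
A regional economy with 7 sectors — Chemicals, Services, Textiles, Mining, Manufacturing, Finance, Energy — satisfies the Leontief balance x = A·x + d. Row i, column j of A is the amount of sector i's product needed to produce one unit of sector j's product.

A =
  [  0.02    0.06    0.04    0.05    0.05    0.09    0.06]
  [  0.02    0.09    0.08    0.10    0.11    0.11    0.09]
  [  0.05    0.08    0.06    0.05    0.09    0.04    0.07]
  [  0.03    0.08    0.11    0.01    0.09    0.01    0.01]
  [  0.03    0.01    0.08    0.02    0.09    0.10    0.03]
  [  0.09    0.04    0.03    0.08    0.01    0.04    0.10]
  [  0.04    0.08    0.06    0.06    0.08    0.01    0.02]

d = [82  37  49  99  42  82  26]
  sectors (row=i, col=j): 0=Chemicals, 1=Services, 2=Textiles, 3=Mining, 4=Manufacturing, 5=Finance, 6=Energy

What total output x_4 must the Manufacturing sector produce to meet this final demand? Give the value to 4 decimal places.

77.2475

Form M = I − A:
  [  0.98   -0.06   -0.04   -0.05   -0.05   -0.09   -0.06]
  [ -0.02    0.91   -0.08   -0.10   -0.11   -0.11   -0.09]
  [ -0.05   -0.08    0.94   -0.05   -0.09   -0.04   -0.07]
  [ -0.03   -0.08   -0.11    0.99   -0.09   -0.01   -0.01]
  [ -0.03   -0.01   -0.08   -0.02    0.91   -0.10   -0.03]
  [ -0.09   -0.04   -0.03   -0.08   -0.01    0.96   -0.10]
  [ -0.04   -0.08   -0.06   -0.06   -0.08   -0.01    0.98]
Leontief inverse L = M⁻¹:
  [  1.0474    0.0986    0.0811    0.0847    0.0956    0.1247    0.0955]
  [  0.0627    1.1517    0.1491    0.1530    0.1871    0.1666    0.1445]
  [  0.0789    0.1258    1.1108    0.0894    0.1488    0.0857    0.1099]
  [  0.0526    0.1159    0.1503    1.0416    0.1393    0.0503    0.0446]
  [  0.0580    0.0425    0.1167    0.0507    1.1309    0.1342    0.0646]
  [  0.1147    0.0835    0.0730    0.1139    0.0583    1.0737    0.1324]
  [  0.0618    0.1172    0.1030    0.0905    0.1297    0.0489    1.0522]
Total output x = L · d:
  x_0 = 1.0474·82 + 0.0986·37 + 0.0811·49 + 0.0847·99 + 0.0956·42 + 0.1247·82 + 0.0955·26 = 118.6254
  x_1 = 0.0627·82 + 1.1517·37 + 0.1491·49 + 0.1530·99 + 0.1871·42 + 0.1666·82 + 0.1445·26 = 95.4899
  x_2 = 0.0789·82 + 0.1258·37 + 1.1108·49 + 0.0894·99 + 0.1488·42 + 0.0857·82 + 0.1099·26 = 90.5329
  x_3 = 0.0526·82 + 0.1159·37 + 0.1503·49 + 1.0416·99 + 0.1393·42 + 0.0503·82 + 0.0446·26 = 130.2261
  x_4 = 0.0580·82 + 0.0425·37 + 0.1167·49 + 0.0507·99 + 1.1309·42 + 0.1342·82 + 0.0646·26 = 77.2475
  x_5 = 0.1147·82 + 0.0835·37 + 0.0730·49 + 0.1139·99 + 0.0583·42 + 1.0737·82 + 0.1324·26 = 121.2762
  x_6 = 0.0618·82 + 0.1172·37 + 0.1030·49 + 0.0905·99 + 0.1297·42 + 0.0489·82 + 1.0522·26 = 60.2268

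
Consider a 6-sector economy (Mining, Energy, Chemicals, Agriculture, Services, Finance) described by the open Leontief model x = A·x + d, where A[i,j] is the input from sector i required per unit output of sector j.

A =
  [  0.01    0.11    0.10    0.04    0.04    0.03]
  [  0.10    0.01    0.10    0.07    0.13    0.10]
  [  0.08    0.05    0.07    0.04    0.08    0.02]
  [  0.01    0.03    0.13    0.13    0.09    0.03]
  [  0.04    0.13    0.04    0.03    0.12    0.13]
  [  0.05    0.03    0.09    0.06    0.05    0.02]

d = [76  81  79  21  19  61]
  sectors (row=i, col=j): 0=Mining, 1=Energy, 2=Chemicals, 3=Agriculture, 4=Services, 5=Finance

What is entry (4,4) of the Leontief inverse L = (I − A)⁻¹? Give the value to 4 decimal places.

L[4,4] = 1.1950

Form M = I − A:
  [  0.99   -0.11   -0.10   -0.04   -0.04   -0.03]
  [ -0.10    0.99   -0.10   -0.07   -0.13   -0.10]
  [ -0.08   -0.05    0.93   -0.04   -0.08   -0.02]
  [ -0.01   -0.03   -0.13    0.87   -0.09   -0.03]
  [ -0.04   -0.13   -0.04   -0.03    0.88   -0.13]
  [ -0.05   -0.03   -0.09   -0.06   -0.05    0.98]
Leontief inverse L = M⁻¹:
  [  1.0439    0.1398    0.1477    0.0736    0.0927    0.0638]
  [  0.1382    1.0682    0.1689    0.1171    0.1998    0.1468]
  [  0.1081    0.0894    1.1174    0.0718    0.1301    0.0547]
  [  0.0443    0.0725    0.1903    1.1761    0.1542    0.0691]
  [  0.0853    0.1798    0.1085    0.0773    1.1950    0.1841]
  [  0.0745    0.0617    0.1325    0.0899    0.0932    1.0468]
Total output x = L · d:
  x_0 = 1.0439·76 + 0.1398·81 + 0.1477·79 + 0.0736·21 + 0.0927·19 + 0.0638·61 = 109.5242
  x_1 = 0.1382·76 + 1.0682·81 + 0.1689·79 + 0.1171·21 + 0.1998·19 + 0.1468·61 = 125.5774
  x_2 = 0.1081·76 + 0.0894·81 + 1.1174·79 + 0.0718·21 + 0.1301·19 + 0.0547·61 = 111.0455
  x_3 = 0.0443·76 + 0.0725·81 + 0.1903·79 + 1.1761·21 + 0.1542·19 + 0.0691·61 = 56.1188
  x_4 = 0.0853·76 + 0.1798·81 + 0.1085·79 + 0.0773·21 + 1.1950·19 + 0.1841·61 = 65.1751
  x_5 = 0.0745·76 + 0.0617·81 + 0.1325·79 + 0.0899·21 + 0.0932·19 + 1.0468·61 = 88.6362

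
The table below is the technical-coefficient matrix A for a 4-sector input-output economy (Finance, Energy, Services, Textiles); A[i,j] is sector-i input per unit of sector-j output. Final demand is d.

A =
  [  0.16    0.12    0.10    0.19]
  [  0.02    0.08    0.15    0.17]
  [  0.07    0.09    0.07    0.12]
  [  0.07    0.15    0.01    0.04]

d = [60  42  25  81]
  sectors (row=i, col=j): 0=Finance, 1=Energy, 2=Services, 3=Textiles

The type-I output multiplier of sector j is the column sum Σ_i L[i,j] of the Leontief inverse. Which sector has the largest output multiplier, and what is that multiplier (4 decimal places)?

Textiles (1.8406)

Form M = I − A:
  [  0.84   -0.12   -0.10   -0.19]
  [ -0.02    0.92   -0.15   -0.17]
  [ -0.07   -0.09    0.93   -0.12]
  [ -0.07   -0.15   -0.01    0.96]
Leontief inverse L = M⁻¹:
  [  1.2359    0.2281    0.1730    0.3066]
  [  0.0639    1.1538    0.1956    0.2414]
  [  0.1123    0.1544    1.1143    0.1889]
  [  0.1013    0.1985    0.0548    1.1037]
Total output x = L · d:
  x_0 = 1.2359·60 + 0.2281·42 + 0.1730·25 + 0.3066·81 = 112.8938
  x_1 = 0.0639·60 + 1.1538·42 + 0.1956·25 + 0.2414·81 = 76.7345
  x_2 = 0.1123·60 + 0.1544·42 + 1.1143·25 + 0.1889·81 = 56.3771
  x_3 = 0.1013·60 + 0.1985·42 + 0.0548·25 + 1.1037·81 = 105.1839
Output multipliers (column sums of L):
  Finance: 1.5133
  Energy: 1.7349
  Services: 1.5376
  Textiles: 1.8406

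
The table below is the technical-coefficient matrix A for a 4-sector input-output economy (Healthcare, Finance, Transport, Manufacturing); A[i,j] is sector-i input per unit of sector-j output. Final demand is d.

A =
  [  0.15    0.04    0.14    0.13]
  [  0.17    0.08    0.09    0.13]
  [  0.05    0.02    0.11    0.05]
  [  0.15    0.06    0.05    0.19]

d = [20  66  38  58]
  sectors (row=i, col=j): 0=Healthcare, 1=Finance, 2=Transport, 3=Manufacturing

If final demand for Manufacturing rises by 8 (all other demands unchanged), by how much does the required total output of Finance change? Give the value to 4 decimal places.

Form M = I − A:
  [  0.85   -0.04   -0.14   -0.13]
  [ -0.17    0.92   -0.09   -0.13]
  [ -0.05   -0.02    0.89   -0.05]
  [ -0.15   -0.06   -0.05    0.81]
Leontief inverse L = M⁻¹:
  [  1.2435    0.0734    0.2156    0.2247]
  [  0.2748    1.1178    0.1694    0.2340]
  [  0.0904    0.0348    1.1464    0.0909]
  [  0.2562    0.0985    0.1233    1.2991]
Total output x = L · d:
  x_0 = 1.2435·20 + 0.0734·66 + 0.2156·38 + 0.2247·58 = 50.9395
  x_1 = 0.2748·20 + 1.1178·66 + 0.1694·38 + 0.2340·58 = 99.2827
  x_2 = 0.0904·20 + 0.0348·66 + 1.1464·38 + 0.0909·58 = 52.9389
  x_3 = 0.2562·20 + 0.0985·66 + 0.1233·38 + 1.2991·58 = 91.6603
Δx_1 = L[1,3] · Δd_3 = 0.2340 · 8 = 1.8718

1.8718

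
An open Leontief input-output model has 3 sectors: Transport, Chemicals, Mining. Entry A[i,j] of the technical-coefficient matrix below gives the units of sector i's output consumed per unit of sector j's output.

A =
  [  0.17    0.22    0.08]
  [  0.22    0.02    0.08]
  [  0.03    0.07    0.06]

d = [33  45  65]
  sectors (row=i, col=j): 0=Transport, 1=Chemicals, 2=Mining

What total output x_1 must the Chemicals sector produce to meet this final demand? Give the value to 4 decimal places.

66.6788

Form M = I − A:
  [  0.83   -0.22   -0.08]
  [ -0.22    0.98   -0.08]
  [ -0.03   -0.07    0.94]
Leontief inverse L = M⁻¹:
  [  1.2890    0.2990    0.1351]
  [  0.2945    1.0950    0.1183]
  [  0.0631    0.0911    1.0769]
Total output x = L · d:
  x_0 = 1.2890·33 + 0.2990·45 + 0.1351·65 = 64.7757
  x_1 = 0.2945·33 + 1.0950·45 + 0.1183·65 = 66.6788
  x_2 = 0.0631·33 + 0.0911·45 + 1.0769·65 = 76.1817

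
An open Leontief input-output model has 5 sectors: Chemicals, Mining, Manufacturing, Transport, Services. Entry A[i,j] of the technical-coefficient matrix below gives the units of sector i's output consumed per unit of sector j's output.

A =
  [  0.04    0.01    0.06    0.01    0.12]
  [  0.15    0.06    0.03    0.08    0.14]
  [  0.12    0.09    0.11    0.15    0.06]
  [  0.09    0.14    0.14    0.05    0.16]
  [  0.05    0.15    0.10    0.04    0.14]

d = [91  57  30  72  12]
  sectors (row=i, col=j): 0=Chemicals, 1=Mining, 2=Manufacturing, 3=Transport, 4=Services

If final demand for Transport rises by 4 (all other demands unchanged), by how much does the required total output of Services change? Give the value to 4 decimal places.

0.4037

Form M = I − A:
  [  0.96   -0.01   -0.06   -0.01   -0.12]
  [ -0.15    0.94   -0.03   -0.08   -0.14]
  [ -0.12   -0.09    0.89   -0.15   -0.06]
  [ -0.09   -0.14   -0.14    0.95   -0.16]
  [ -0.05   -0.15   -0.10   -0.04    0.86]
Leontief inverse L = M⁻¹:
  [  1.0753    0.0544    0.0999    0.0390    0.1731]
  [  0.2138    1.1330    0.0995    0.1237    0.2442]
  [  0.2069    0.1776    1.1975    0.2138    0.1811]
  [  0.1862    0.2375    0.2298    1.1231    0.2896]
  [  0.1325    0.2325    0.1731    0.1009    1.2500]
Total output x = L · d:
  x_0 = 1.0753·91 + 0.0544·57 + 0.0999·30 + 0.0390·72 + 0.1731·12 = 108.8387
  x_1 = 0.2138·91 + 1.1330·57 + 0.0995·30 + 0.1237·72 + 0.2442·12 = 98.8551
  x_2 = 0.2069·91 + 0.1776·57 + 1.1975·30 + 0.2138·72 + 0.1811·12 = 82.4494
  x_3 = 0.1862·91 + 0.2375·57 + 0.2298·30 + 1.1231·72 + 0.2896·12 = 121.7069
  x_4 = 0.1325·91 + 0.2325·57 + 0.1731·30 + 0.1009·72 + 1.2500·12 = 52.7714
Δx_4 = L[4,3] · Δd_3 = 0.1009 · 4 = 0.4037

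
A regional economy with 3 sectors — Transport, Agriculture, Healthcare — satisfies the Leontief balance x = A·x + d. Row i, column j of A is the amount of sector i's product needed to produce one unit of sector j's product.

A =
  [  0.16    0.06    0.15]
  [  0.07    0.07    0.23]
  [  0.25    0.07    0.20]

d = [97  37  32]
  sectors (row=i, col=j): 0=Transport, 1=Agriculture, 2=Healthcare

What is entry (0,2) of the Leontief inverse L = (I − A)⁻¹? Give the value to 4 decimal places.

Form M = I − A:
  [  0.84   -0.06   -0.15]
  [ -0.07    0.93   -0.23]
  [ -0.25   -0.07    0.80]
Leontief inverse L = M⁻¹:
  [  1.2792    0.1028    0.2694]
  [  0.1995    1.1151    0.3580]
  [  0.4172    0.1297    1.3655]
Total output x = L · d:
  x_0 = 1.2792·97 + 0.1028·37 + 0.2694·32 = 136.5100
  x_1 = 0.1995·97 + 1.1151·37 + 0.3580·32 = 72.0619
  x_2 = 0.4172·97 + 0.1297·37 + 1.3655·32 = 88.9648

L[0,2] = 0.2694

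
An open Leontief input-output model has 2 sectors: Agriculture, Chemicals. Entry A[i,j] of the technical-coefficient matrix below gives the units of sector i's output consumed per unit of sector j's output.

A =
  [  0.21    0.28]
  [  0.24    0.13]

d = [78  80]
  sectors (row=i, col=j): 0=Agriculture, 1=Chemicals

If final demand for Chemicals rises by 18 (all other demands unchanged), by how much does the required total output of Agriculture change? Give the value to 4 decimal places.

8.1277

Form M = I − A:
  [  0.79   -0.28]
  [ -0.24    0.87]
Leontief inverse L = M⁻¹:
  [  1.4030    0.4515]
  [  0.3870    1.2740]
Total output x = L · d:
  x_0 = 1.4030·78 + 0.4515·80 = 145.5572
  x_1 = 0.3870·78 + 1.2740·80 = 132.1077
Δx_0 = L[0,1] · Δd_1 = 0.4515 · 18 = 8.1277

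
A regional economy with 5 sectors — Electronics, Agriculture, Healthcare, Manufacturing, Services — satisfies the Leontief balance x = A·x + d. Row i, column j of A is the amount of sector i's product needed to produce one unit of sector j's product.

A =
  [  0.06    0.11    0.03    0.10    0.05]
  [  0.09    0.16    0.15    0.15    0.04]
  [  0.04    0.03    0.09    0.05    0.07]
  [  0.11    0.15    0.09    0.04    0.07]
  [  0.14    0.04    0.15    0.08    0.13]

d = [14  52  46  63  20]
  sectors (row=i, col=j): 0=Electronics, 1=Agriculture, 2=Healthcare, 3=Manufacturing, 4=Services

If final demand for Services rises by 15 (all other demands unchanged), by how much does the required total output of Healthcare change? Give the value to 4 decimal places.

1.6021

Form M = I − A:
  [  0.94   -0.11   -0.03   -0.10   -0.05]
  [ -0.09    0.84   -0.15   -0.15   -0.04]
  [ -0.04   -0.03    0.91   -0.05   -0.07]
  [ -0.11   -0.15   -0.09    0.96   -0.07]
  [ -0.14   -0.04   -0.15   -0.08    0.87]
Leontief inverse L = M⁻¹:
  [  1.1178    0.1825    0.0979    0.1578    0.0932]
  [  0.1768    1.2707    0.2568    0.2394    0.1085]
  [  0.0816    0.0722    1.1398    0.0881    0.1068]
  [  0.1793    0.2351    0.1757    1.1167    0.1251]
  [  0.2186    0.1219    0.2402    0.1543    1.1993]
Total output x = L · d:
  x_0 = 1.1178·14 + 0.1825·52 + 0.0979·46 + 0.1578·63 + 0.0932·20 = 41.4501
  x_1 = 0.1768·14 + 1.2707·52 + 0.2568·46 + 0.2394·63 + 0.1085·20 = 97.6179
  x_2 = 0.0816·14 + 0.0722·52 + 1.1398·46 + 0.0881·63 + 0.1068·20 = 65.0119
  x_3 = 0.1793·14 + 0.2351·52 + 0.1757·46 + 1.1167·63 + 0.1251·20 = 95.6708
  x_4 = 0.2186·14 + 0.1219·52 + 0.2402·46 + 0.1543·63 + 1.1993·20 = 54.1531
Δx_2 = L[2,4] · Δd_4 = 0.1068 · 15 = 1.6021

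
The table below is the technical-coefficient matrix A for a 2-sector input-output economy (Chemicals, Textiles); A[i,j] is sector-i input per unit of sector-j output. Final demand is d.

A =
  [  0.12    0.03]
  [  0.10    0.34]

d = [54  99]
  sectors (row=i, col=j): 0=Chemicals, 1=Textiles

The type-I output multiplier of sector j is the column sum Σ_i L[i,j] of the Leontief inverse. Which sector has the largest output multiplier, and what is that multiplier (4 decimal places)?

Form M = I − A:
  [  0.88   -0.03]
  [ -0.10    0.66]
Leontief inverse L = M⁻¹:
  [  1.1423    0.0519]
  [  0.1731    1.5230]
Total output x = L · d:
  x_0 = 1.1423·54 + 0.0519·99 = 66.8224
  x_1 = 0.1731·54 + 1.5230·99 = 160.1246
Output multipliers (column sums of L):
  Chemicals: 1.3153
  Textiles: 1.5749

Textiles (1.5749)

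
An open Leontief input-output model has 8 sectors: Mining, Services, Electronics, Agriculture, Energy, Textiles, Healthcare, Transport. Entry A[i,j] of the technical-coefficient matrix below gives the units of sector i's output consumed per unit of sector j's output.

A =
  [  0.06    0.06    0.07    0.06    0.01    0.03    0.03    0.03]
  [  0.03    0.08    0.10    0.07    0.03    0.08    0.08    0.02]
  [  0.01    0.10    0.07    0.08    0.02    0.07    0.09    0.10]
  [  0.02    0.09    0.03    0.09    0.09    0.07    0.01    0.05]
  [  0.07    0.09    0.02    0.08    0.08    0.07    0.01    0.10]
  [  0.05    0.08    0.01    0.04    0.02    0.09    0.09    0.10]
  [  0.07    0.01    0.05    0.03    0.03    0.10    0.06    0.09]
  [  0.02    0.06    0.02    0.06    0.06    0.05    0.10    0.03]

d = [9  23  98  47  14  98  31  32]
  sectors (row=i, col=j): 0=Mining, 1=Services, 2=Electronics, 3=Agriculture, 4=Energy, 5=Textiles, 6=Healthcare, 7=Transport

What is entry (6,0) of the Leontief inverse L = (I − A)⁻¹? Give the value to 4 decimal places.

L[6,0] = 0.1033

Form M = I − A:
  [  0.94   -0.06   -0.07   -0.06   -0.01   -0.03   -0.03   -0.03]
  [ -0.03    0.92   -0.10   -0.07   -0.03   -0.08   -0.08   -0.02]
  [ -0.01   -0.10    0.93   -0.08   -0.02   -0.07   -0.09   -0.10]
  [ -0.02   -0.09   -0.03    0.91   -0.09   -0.07   -0.01   -0.05]
  [ -0.07   -0.09   -0.02   -0.08    0.92   -0.07   -0.01   -0.10]
  [ -0.05   -0.08   -0.01   -0.04   -0.02    0.91   -0.09   -0.10]
  [ -0.07   -0.01   -0.05   -0.03   -0.03   -0.10    0.94   -0.09]
  [ -0.02   -0.06   -0.02   -0.06   -0.06   -0.05   -0.10    0.97]
Leontief inverse L = M⁻¹:
  [  1.0839    0.1073    0.1032    0.1021    0.0360    0.0752    0.0697    0.0696]
  [  0.0658    1.1458    0.1445    0.1276    0.0668    0.1487    0.1385    0.0822]
  [  0.0478    0.1694    1.1165    0.1421    0.0631    0.1443    0.1562    0.1633]
  [  0.0533    0.1544    0.0672    1.1462    0.1307    0.1308    0.0584    0.1032]
  [  0.1080    0.1604    0.0625    0.1422    1.1239    0.1357    0.0662    0.1564]
  [  0.0866    0.1372    0.0490    0.0911    0.0553    1.1535    0.1475    0.1536]
  [  0.1033    0.0643    0.0831    0.0774    0.0616    0.1562    1.1122    0.1427]
  [  0.0525    0.1098    0.0532    0.1053    0.0930    0.1058    0.1432    1.0795]
Total output x = L · d:
  x_0 = 1.0839·9 + 0.1073·23 + 0.1032·98 + 0.1021·47 + 0.0360·14 + 0.0752·98 + 0.0697·31 + 0.0696·32 = 39.3983
  x_1 = 0.0658·9 + 1.1458·23 + 0.1445·98 + 0.1276·47 + 0.0668·14 + 0.1487·98 + 0.1385·31 + 0.0822·32 = 69.5346
  x_2 = 0.0478·9 + 0.1694·23 + 1.1165·98 + 0.1421·47 + 0.0631·14 + 0.1443·98 + 0.1562·31 + 0.1633·32 = 145.5142
  x_3 = 0.0533·9 + 0.1544·23 + 0.0672·98 + 1.1462·47 + 0.1307·14 + 0.1308·98 + 0.0584·31 + 0.1032·32 = 84.2418
  x_4 = 0.1080·9 + 0.1604·23 + 0.0625·98 + 0.1422·47 + 1.1239·14 + 0.1357·98 + 0.0662·31 + 0.1564·32 = 53.5689
  x_5 = 0.0866·9 + 0.1372·23 + 0.0490·98 + 0.0911·47 + 0.0553·14 + 1.1535·98 + 0.1475·31 + 0.1536·32 = 136.3254
  x_6 = 0.1033·9 + 0.0643·23 + 0.0831·98 + 0.0774·47 + 0.0616·14 + 0.1562·98 + 1.1122·31 + 0.1427·32 = 69.4028
  x_7 = 0.0525·9 + 0.1098·23 + 0.0532·98 + 0.1053·47 + 0.0930·14 + 0.1058·98 + 0.1432·31 + 1.0795·32 = 63.8098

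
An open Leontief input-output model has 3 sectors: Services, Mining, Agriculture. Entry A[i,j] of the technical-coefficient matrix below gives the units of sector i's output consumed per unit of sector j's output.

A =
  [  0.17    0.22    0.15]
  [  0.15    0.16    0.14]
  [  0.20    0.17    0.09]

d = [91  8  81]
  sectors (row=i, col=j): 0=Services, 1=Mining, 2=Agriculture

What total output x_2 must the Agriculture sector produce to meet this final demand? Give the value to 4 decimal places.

132.6511

Form M = I − A:
  [  0.83   -0.22   -0.15]
  [ -0.15    0.84   -0.14]
  [ -0.20   -0.17    0.91]
Leontief inverse L = M⁻¹:
  [  1.3478    0.4107    0.2854]
  [  0.2994    1.3200    0.2524]
  [  0.3521    0.3369    1.2088]
Total output x = L · d:
  x_0 = 1.3478·91 + 0.4107·8 + 0.2854·81 = 149.0510
  x_1 = 0.2994·91 + 1.3200·8 + 0.2524·81 = 58.2486
  x_2 = 0.3521·91 + 0.3369·8 + 1.2088·81 = 132.6511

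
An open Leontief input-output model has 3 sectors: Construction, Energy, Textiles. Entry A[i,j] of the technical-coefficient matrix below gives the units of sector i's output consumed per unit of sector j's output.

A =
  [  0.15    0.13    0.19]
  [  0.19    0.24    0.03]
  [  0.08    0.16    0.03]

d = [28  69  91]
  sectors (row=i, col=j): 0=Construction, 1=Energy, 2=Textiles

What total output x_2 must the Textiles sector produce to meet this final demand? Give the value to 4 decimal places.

119.1059

Form M = I − A:
  [  0.85   -0.13   -0.19]
  [ -0.19    0.76   -0.03]
  [ -0.08   -0.16    0.97]
Leontief inverse L = M⁻¹:
  [  1.2607    0.2694    0.2553]
  [  0.3214    1.3931    0.1060]
  [  0.1570    0.2520    1.0695]
Total output x = L · d:
  x_0 = 1.2607·28 + 0.2694·69 + 0.2553·91 = 77.1180
  x_1 = 0.3214·28 + 1.3931·69 + 0.1060·91 = 114.7705
  x_2 = 0.1570·28 + 0.2520·69 + 1.0695·91 = 119.1059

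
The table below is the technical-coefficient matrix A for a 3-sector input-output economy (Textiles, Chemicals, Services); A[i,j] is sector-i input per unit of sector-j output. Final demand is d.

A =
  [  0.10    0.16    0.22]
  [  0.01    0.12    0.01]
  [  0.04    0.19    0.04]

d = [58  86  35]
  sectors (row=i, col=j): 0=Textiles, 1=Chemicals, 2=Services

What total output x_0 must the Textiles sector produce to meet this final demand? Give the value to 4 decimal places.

96.8482

Form M = I − A:
  [  0.90   -0.16   -0.22]
  [ -0.01    0.88   -0.01]
  [ -0.04   -0.19    0.96]
Leontief inverse L = M⁻¹:
  [  1.1256    0.2609    0.2607]
  [  0.0134    1.1420    0.0150]
  [  0.0495    0.2369    1.0555]
Total output x = L · d:
  x_0 = 1.1256·58 + 0.2609·86 + 0.2607·35 = 96.8482
  x_1 = 0.0134·58 + 1.1420·86 + 0.0150·35 = 99.5118
  x_2 = 0.0495·58 + 0.2369·86 + 1.0555·35 = 60.1887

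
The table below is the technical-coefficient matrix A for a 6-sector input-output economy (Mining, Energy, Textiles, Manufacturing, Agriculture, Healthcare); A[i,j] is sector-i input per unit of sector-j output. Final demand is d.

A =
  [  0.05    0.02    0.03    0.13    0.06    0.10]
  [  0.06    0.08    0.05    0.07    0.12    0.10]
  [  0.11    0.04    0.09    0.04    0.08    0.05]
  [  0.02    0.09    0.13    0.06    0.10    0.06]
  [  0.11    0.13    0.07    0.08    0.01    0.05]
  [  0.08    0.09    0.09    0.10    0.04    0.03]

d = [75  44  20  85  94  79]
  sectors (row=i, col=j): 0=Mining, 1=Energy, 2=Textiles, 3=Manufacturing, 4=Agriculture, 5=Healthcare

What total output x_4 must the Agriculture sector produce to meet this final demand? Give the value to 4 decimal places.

Form M = I − A:
  [  0.95   -0.02   -0.03   -0.13   -0.06   -0.10]
  [ -0.06    0.92   -0.05   -0.07   -0.12   -0.10]
  [ -0.11   -0.04    0.91   -0.04   -0.08   -0.05]
  [ -0.02   -0.09   -0.13    0.94   -0.10   -0.06]
  [ -0.11   -0.13   -0.07   -0.08    0.99   -0.05]
  [ -0.08   -0.09   -0.09   -0.10   -0.04    0.97]
Leontief inverse L = M⁻¹:
  [  1.0960    0.0749    0.0890    0.1852    0.1071    0.1423]
  [  0.1223    1.1483    0.1158    0.1388    0.1762    0.1546]
  [  0.1631    0.0905    1.1429    0.0991    0.1272    0.0977]
  [  0.0833    0.1530    0.1943    1.1203    0.1570    0.1118]
  [  0.1628    0.1852    0.1292    0.1444    1.0717    0.1067]
  [  0.1322    0.1445    0.1495    0.1588    0.0974    1.0820]
Total output x = L · d:
  x_0 = 1.0960·75 + 0.0749·44 + 0.0890·20 + 0.1852·85 + 0.1071·94 + 0.1423·79 = 124.3221
  x_1 = 0.1223·75 + 1.1483·44 + 0.1158·20 + 0.1388·85 + 0.1762·94 + 0.1546·79 = 102.5864
  x_2 = 0.1631·75 + 0.0905·44 + 1.1429·20 + 0.0991·85 + 0.1272·94 + 0.0977·79 = 67.1711
  x_3 = 0.0833·75 + 0.1530·44 + 0.1943·20 + 1.1203·85 + 0.1570·94 + 0.1118·79 = 135.6732
  x_4 = 0.1628·75 + 0.1852·44 + 0.1292·20 + 0.1444·85 + 1.0717·94 + 0.1067·79 = 144.3807
  x_5 = 0.1322·75 + 0.1445·44 + 0.1495·20 + 0.1588·85 + 0.0974·94 + 1.0820·79 = 127.3881

144.3807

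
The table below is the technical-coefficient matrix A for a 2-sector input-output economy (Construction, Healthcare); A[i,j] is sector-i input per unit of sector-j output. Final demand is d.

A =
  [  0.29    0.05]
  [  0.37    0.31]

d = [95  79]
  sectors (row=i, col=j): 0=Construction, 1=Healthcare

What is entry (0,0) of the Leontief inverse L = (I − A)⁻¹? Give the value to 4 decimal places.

Form M = I − A:
  [  0.71   -0.05]
  [ -0.37    0.69]
Leontief inverse L = M⁻¹:
  [  1.4637    0.1061]
  [  0.7849    1.5062]
Total output x = L · d:
  x_0 = 1.4637·95 + 0.1061·79 = 147.4332
  x_1 = 0.7849·95 + 1.5062·79 = 193.5511

L[0,0] = 1.4637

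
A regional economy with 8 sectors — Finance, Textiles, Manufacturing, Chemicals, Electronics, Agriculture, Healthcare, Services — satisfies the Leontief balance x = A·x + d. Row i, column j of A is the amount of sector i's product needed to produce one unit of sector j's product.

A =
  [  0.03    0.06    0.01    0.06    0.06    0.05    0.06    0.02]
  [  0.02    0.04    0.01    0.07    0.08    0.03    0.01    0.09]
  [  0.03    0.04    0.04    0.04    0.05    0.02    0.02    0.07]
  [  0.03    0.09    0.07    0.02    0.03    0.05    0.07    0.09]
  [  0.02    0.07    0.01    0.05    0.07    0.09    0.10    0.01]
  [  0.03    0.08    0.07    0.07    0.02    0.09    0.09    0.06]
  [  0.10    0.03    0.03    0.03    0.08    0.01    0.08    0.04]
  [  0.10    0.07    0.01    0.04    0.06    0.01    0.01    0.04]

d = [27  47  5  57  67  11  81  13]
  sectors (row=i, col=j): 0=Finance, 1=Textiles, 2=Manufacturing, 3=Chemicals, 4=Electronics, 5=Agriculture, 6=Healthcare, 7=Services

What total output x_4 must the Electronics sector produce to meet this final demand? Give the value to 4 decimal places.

Form M = I − A:
  [  0.97   -0.06   -0.01   -0.06   -0.06   -0.05   -0.06   -0.02]
  [ -0.02    0.96   -0.01   -0.07   -0.08   -0.03   -0.01   -0.09]
  [ -0.03   -0.04    0.96   -0.04   -0.05   -0.02   -0.02   -0.07]
  [ -0.03   -0.09   -0.07    0.98   -0.03   -0.05   -0.07   -0.09]
  [ -0.02   -0.07   -0.01   -0.05    0.93   -0.09   -0.10   -0.01]
  [ -0.03   -0.08   -0.07   -0.07   -0.02    0.91   -0.09   -0.06]
  [ -0.10   -0.03   -0.03   -0.03   -0.08   -0.01    0.92   -0.04]
  [ -0.10   -0.07   -0.01   -0.04   -0.06   -0.01   -0.01    0.96]
Leontief inverse L = M⁻¹:
  [  1.0560    0.0955    0.0286    0.0880    0.0939    0.0775    0.0956    0.0511]
  [  0.0468    1.0778    0.0267    0.0969    0.1128    0.0569    0.0419    0.1195]
  [  0.0535    0.0709    1.0539    0.0637    0.0793    0.0413    0.0457    0.0959]
  [  0.0662    0.1314    0.0901    1.0553    0.0735    0.0778    0.1050    0.1292]
  [  0.0525    0.1119    0.0335    0.0845    1.1110    0.1240    0.1452    0.0473]
  [  0.0703    0.1295    0.0981    0.1098    0.0672    1.1245    0.1350    0.1077]
  [  0.1308    0.0678    0.0463    0.0607    0.1203    0.0387    1.1195    0.0685]
  [  0.1221    0.1038    0.0232    0.0679    0.0933    0.0358    0.0400    1.0669]
Total output x = L · d:
  x_0 = 1.0560·27 + 0.0955·47 + 0.0286·5 + 0.0880·57 + 0.0939·67 + 0.0775·11 + 0.0956·81 + 0.0511·13 = 53.7025
  x_1 = 0.0468·27 + 1.0778·47 + 0.0267·5 + 0.0969·57 + 0.1128·67 + 0.0569·11 + 0.0419·81 + 0.1195·13 = 70.7058
  x_2 = 0.0535·27 + 0.0709·47 + 1.0539·5 + 0.0637·57 + 0.0793·67 + 0.0413·11 + 0.0457·81 + 0.0959·13 = 24.3903
  x_3 = 0.0662·27 + 0.1314·47 + 0.0901·5 + 1.0553·57 + 0.0735·67 + 0.0778·11 + 0.1050·81 + 0.1292·13 = 84.5293
  x_4 = 0.0525·27 + 0.1119·47 + 0.0335·5 + 0.0845·57 + 1.1110·67 + 0.1240·11 + 0.1452·81 + 0.0473·13 = 99.8424
  x_5 = 0.0703·27 + 0.1295·47 + 0.0981·5 + 0.1098·57 + 0.0672·67 + 1.1245·11 + 0.1350·81 + 0.1077·13 = 43.9396
  x_6 = 0.1308·27 + 0.0678·47 + 0.0463·5 + 0.0607·57 + 0.1203·67 + 0.0387·11 + 1.1195·81 + 0.0685·13 = 110.4592
  x_7 = 0.1221·27 + 0.1038·47 + 0.0232·5 + 0.0679·57 + 0.0933·67 + 0.0358·11 + 0.0400·81 + 1.0669·13 = 35.9159

99.8424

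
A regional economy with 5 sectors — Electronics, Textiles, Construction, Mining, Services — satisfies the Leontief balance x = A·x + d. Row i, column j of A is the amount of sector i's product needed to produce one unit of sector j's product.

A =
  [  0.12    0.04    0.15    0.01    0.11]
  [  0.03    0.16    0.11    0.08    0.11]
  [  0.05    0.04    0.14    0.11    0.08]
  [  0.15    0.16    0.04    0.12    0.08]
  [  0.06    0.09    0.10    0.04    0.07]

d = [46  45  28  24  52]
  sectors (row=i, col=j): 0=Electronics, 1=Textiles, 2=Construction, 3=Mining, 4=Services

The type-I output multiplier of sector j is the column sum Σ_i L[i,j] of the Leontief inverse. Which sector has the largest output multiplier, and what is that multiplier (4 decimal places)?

Construction (1.9910)

Form M = I − A:
  [  0.88   -0.04   -0.15   -0.01   -0.11]
  [ -0.03    0.84   -0.11   -0.08   -0.11]
  [ -0.05   -0.04    0.86   -0.11   -0.08]
  [ -0.15   -0.16   -0.04    0.88   -0.08]
  [ -0.06   -0.09   -0.10   -0.04    0.93]
Leontief inverse L = M⁻¹:
  [  1.1757    0.0979    0.2409    0.0604    0.1766]
  [  0.0928    1.2535    0.2055    0.1493    0.1898]
  [  0.1123    0.1117    1.2216    0.1708    0.1463]
  [  0.2321    0.2634    0.1497    1.1896    0.1738]
  [  0.1069    0.1510    0.1732    0.0879    1.1282]
Total output x = L · d:
  x_0 = 1.1757·46 + 0.0979·45 + 0.2409·28 + 0.0604·24 + 0.1766·52 = 75.8648
  x_1 = 0.0928·46 + 1.2535·45 + 0.2055·28 + 0.1493·24 + 0.1898·52 = 79.8800
  x_2 = 0.1123·46 + 0.1117·45 + 1.2216·28 + 0.1708·24 + 0.1463·52 = 56.1039
  x_3 = 0.2321·46 + 0.2634·45 + 0.1497·28 + 1.1896·24 + 0.1738·52 = 64.3087
  x_4 = 0.1069·46 + 0.1510·45 + 0.1732·28 + 0.0879·24 + 1.1282·52 = 77.3375
Output multipliers (column sums of L):
  Electronics: 1.7198
  Textiles: 1.8774
  Construction: 1.9910
  Mining: 1.6579
  Services: 1.8146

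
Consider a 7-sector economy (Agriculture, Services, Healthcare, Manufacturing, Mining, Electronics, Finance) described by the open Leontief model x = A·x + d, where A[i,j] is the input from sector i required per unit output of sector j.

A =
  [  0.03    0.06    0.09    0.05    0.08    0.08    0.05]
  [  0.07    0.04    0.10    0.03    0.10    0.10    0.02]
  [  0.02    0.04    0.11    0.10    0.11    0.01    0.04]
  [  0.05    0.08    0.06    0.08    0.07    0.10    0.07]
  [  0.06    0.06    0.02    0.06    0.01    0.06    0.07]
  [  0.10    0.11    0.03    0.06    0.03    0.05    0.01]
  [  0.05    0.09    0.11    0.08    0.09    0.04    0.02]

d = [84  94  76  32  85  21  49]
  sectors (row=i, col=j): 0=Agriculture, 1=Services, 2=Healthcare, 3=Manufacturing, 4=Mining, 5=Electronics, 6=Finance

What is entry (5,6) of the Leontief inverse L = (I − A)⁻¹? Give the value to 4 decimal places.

L[5,6] = 0.0377

Form M = I − A:
  [  0.97   -0.06   -0.09   -0.05   -0.08   -0.08   -0.05]
  [ -0.07    0.96   -0.10   -0.03   -0.10   -0.10   -0.02]
  [ -0.02   -0.04    0.89   -0.10   -0.11   -0.01   -0.04]
  [ -0.05   -0.08   -0.06    0.92   -0.07   -0.10   -0.07]
  [ -0.06   -0.06   -0.02   -0.06    0.99   -0.06   -0.07]
  [ -0.10   -0.11   -0.03   -0.06   -0.03    0.95   -0.01]
  [ -0.05   -0.09   -0.11   -0.08   -0.09   -0.04    0.98]
Leontief inverse L = M⁻¹:
  [  1.0726    0.1119    0.1451    0.1016    0.1325    0.1261    0.0809]
  [  0.1136    1.0934    0.1548    0.0827    0.1519    0.1468    0.0527]
  [  0.0580    0.0886    1.1646    0.1534    0.1624    0.0561    0.0754]
  [  0.1013    0.1425    0.1243    1.1386    0.1313    0.1574    0.1055]
  [  0.0942    0.1030    0.0663    0.0991    1.0540    0.1004    0.0930]
  [  0.1383    0.1549    0.0817    0.1016    0.0798    1.0988    0.0377]
  [  0.0942    0.1435    0.1719    0.1362    0.1497    0.0931    1.0565]
Total output x = L · d:
  x_0 = 1.0726·84 + 0.1119·94 + 0.1451·76 + 0.1016·32 + 0.1325·85 + 0.1261·21 + 0.0809·49 = 132.7672
  x_1 = 0.1136·84 + 1.0934·94 + 0.1548·76 + 0.0827·32 + 0.1519·85 + 0.1468·21 + 0.0527·49 = 145.3062
  x_2 = 0.0580·84 + 0.0886·94 + 1.1646·76 + 0.1534·32 + 0.1624·85 + 0.0561·21 + 0.0754·49 = 125.3056
  x_3 = 0.1013·84 + 0.1425·94 + 0.1243·76 + 1.1386·32 + 0.1313·85 + 0.1574·21 + 0.1055·49 = 87.4241
  x_4 = 0.0942·84 + 0.1030·94 + 0.0663·76 + 0.0991·32 + 1.0540·85 + 0.1004·21 + 0.0930·49 = 122.0670
  x_5 = 0.1383·84 + 0.1549·94 + 0.0817·76 + 0.1016·32 + 0.0798·85 + 1.0988·21 + 0.0377·49 = 67.3472
  x_6 = 0.0942·84 + 0.1435·94 + 0.1719·76 + 0.1362·32 + 0.1497·85 + 0.0931·21 + 1.0565·49 = 105.2790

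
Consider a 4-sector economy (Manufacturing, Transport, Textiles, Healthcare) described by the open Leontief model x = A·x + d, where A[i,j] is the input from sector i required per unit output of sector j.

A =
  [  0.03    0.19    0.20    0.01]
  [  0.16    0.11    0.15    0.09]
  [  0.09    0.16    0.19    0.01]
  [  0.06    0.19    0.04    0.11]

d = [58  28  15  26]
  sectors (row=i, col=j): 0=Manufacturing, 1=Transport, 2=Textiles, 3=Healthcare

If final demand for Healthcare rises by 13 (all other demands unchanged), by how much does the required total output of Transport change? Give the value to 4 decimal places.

1.7330

Form M = I − A:
  [  0.97   -0.19   -0.20   -0.01]
  [ -0.16    0.89   -0.15   -0.09]
  [ -0.09   -0.16    0.81   -0.01]
  [ -0.06   -0.19   -0.04    0.89]
Leontief inverse L = M⁻¹:
  [  1.1159    0.3086    0.3350    0.0475]
  [  0.2435    1.2579    0.2997    0.1333]
  [  0.1738    0.2865    1.3328    0.0459]
  [  0.1350    0.3022    0.1465    1.1573]
Total output x = L · d:
  x_0 = 1.1159·58 + 0.3086·28 + 0.3350·15 + 0.0475·26 = 79.6200
  x_1 = 0.2435·58 + 1.2579·28 + 0.2997·15 + 0.1333·26 = 57.3081
  x_2 = 0.1738·58 + 0.2865·28 + 1.3328·15 + 0.0459·26 = 39.2851
  x_3 = 0.1350·58 + 0.3022·28 + 0.1465·15 + 1.1573·26 = 48.5811
Δx_1 = L[1,3] · Δd_3 = 0.1333 · 13 = 1.7330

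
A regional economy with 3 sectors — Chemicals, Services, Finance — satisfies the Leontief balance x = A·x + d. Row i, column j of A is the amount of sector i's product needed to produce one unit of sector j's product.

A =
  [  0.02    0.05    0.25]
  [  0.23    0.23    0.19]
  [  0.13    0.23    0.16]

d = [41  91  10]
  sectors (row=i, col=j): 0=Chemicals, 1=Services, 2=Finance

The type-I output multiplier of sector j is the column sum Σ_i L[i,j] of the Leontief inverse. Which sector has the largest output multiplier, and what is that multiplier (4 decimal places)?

Finance (2.1938)

Form M = I − A:
  [  0.98   -0.05   -0.25]
  [ -0.23    0.77   -0.19]
  [ -0.13   -0.23    0.84]
Leontief inverse L = M⁻¹:
  [  1.1130    0.1836    0.3728]
  [  0.4021    1.4591    0.4497]
  [  0.2823    0.4279    1.3713]
Total output x = L · d:
  x_0 = 1.1130·41 + 0.1836·91 + 0.3728·10 = 66.0677
  x_1 = 0.4021·41 + 1.4591·91 + 0.4497·10 = 153.7658
  x_2 = 0.2823·41 + 0.4279·91 + 1.3713·10 = 64.2321
Output multipliers (column sums of L):
  Chemicals: 1.7974
  Services: 2.0707
  Finance: 2.1938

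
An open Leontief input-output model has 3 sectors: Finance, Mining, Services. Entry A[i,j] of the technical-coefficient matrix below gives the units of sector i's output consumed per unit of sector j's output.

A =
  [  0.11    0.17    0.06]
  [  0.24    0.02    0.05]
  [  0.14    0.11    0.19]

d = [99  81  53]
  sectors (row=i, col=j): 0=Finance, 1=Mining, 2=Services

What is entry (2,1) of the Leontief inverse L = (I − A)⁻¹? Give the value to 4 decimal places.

L[2,1] = 0.1851

Form M = I − A:
  [  0.89   -0.17   -0.06]
  [ -0.24    0.98   -0.05]
  [ -0.14   -0.11    0.81]
Leontief inverse L = M⁻¹:
  [  1.1989    0.2195    0.1024]
  [  0.3063    1.0836    0.0896]
  [  0.2488    0.1851    1.2644]
Total output x = L · d:
  x_0 = 1.1989·99 + 0.2195·81 + 0.1024·53 = 141.8893
  x_1 = 0.3063·99 + 1.0836·81 + 0.0896·53 = 122.8422
  x_2 = 0.2488·99 + 0.1851·81 + 1.2644·53 = 106.6385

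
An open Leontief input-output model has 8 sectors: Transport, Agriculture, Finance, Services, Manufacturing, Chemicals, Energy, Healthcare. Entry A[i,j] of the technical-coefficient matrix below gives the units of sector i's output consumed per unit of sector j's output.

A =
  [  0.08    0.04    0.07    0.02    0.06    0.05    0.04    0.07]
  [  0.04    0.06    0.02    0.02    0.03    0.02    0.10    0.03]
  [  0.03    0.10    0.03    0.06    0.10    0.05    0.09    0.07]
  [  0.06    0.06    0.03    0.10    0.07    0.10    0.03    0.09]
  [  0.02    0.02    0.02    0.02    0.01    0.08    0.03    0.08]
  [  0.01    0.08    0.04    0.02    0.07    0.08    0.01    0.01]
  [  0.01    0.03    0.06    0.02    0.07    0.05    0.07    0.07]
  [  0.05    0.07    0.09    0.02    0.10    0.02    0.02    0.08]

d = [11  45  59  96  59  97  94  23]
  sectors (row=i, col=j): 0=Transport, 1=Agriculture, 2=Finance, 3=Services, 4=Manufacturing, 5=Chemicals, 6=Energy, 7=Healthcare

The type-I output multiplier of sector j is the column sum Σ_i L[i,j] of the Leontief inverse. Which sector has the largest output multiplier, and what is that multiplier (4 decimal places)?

Manufacturing (1.8415)

Form M = I − A:
  [  0.92   -0.04   -0.07   -0.02   -0.06   -0.05   -0.04   -0.07]
  [ -0.04    0.94   -0.02   -0.02   -0.03   -0.02   -0.10   -0.03]
  [ -0.03   -0.10    0.97   -0.06   -0.10   -0.05   -0.09   -0.07]
  [ -0.06   -0.06   -0.03    0.90   -0.07   -0.10   -0.03   -0.09]
  [ -0.02   -0.02   -0.02   -0.02    0.99   -0.08   -0.03   -0.08]
  [ -0.01   -0.08   -0.04   -0.02   -0.07    0.92   -0.01   -0.01]
  [ -0.01   -0.03   -0.06   -0.02   -0.07   -0.05    0.93   -0.07]
  [ -0.05   -0.07   -0.09   -0.02   -0.10   -0.02   -0.02    0.92]
Leontief inverse L = M⁻¹:
  [  1.1069    0.0815    0.1039    0.0419    0.1061    0.0879    0.0746    0.1147]
  [  0.0577    1.0873    0.0446    0.0351    0.0621    0.0468    0.1287    0.0624]
  [  0.0593    0.1465    1.0677    0.0870    0.1507    0.0969    0.1330    0.1233]
  [  0.0940    0.1123    0.0706    1.1313    0.1264    0.1522    0.0683    0.1447]
  [  0.0358    0.0489    0.0433    0.0337    1.0421    0.1046    0.0491    0.1064]
  [  0.0256    0.1099    0.0586    0.0353    0.0979    1.1090    0.0356    0.0367]
  [  0.0295    0.0659    0.0886    0.0392    0.1103    0.0839    1.1003    0.1092]
  [  0.0775    0.1131    0.1229    0.0433    0.1458    0.0584    0.0584    1.1279]
Total output x = L · d:
  x_0 = 1.1069·11 + 0.0815·45 + 0.1039·59 + 0.0419·96 + 0.1061·59 + 0.0879·97 + 0.0746·94 + 0.1147·23 = 50.4329
  x_1 = 0.0577·11 + 1.0873·45 + 0.0446·59 + 0.0351·96 + 0.0621·59 + 0.0468·97 + 0.1287·94 + 0.0624·23 = 77.2992
  x_2 = 0.0593·11 + 0.1465·45 + 1.0677·59 + 0.0870·96 + 0.1507·59 + 0.0969·97 + 0.1330·94 + 0.1233·23 = 112.2204
  x_3 = 0.0940·11 + 0.1123·45 + 0.0706·59 + 1.1313·96 + 0.1264·59 + 0.1522·97 + 0.0683·94 + 0.1447·23 = 150.8322
  x_4 = 0.0358·11 + 0.0489·45 + 0.0433·59 + 0.0337·96 + 1.0421·59 + 0.1046·97 + 0.0491·94 + 0.1064·23 = 87.0861
  x_5 = 0.0256·11 + 0.1099·45 + 0.0586·59 + 0.0353·96 + 0.0979·59 + 1.1090·97 + 0.0356·94 + 0.0367·23 = 129.6184
  x_6 = 0.0295·11 + 0.0659·45 + 0.0886·59 + 0.0392·96 + 0.1103·59 + 0.0839·97 + 1.1003·94 + 0.1092·23 = 132.8642
  x_7 = 0.0775·11 + 0.1131·45 + 0.1229·59 + 0.0433·96 + 0.1458·59 + 0.0584·97 + 0.0584·94 + 1.1279·23 = 63.0514
Output multipliers (column sums of L):
  Transport: 1.4863
  Agriculture: 1.7654
  Finance: 1.6003
  Services: 1.4468
  Manufacturing: 1.8415
  Chemicals: 1.7397
  Energy: 1.6479
  Healthcare: 1.8253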